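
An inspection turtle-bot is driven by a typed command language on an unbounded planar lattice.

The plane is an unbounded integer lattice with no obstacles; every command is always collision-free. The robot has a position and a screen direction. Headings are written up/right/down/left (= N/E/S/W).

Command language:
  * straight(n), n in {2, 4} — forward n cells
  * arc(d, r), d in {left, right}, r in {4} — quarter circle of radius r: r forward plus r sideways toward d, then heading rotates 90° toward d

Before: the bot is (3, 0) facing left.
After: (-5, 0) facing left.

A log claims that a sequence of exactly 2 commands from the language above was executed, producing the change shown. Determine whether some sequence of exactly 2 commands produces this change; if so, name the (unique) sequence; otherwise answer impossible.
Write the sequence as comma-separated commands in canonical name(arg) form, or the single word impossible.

straight(4), straight(4)

key: heading stays W — no command in the sequence turns
initial: (3, 0) facing left
step 1 (straight(4)): (-1, 0) facing left
step 2 (straight(4)): (-5, 0) facing left
all 16 alternatives checked — unique.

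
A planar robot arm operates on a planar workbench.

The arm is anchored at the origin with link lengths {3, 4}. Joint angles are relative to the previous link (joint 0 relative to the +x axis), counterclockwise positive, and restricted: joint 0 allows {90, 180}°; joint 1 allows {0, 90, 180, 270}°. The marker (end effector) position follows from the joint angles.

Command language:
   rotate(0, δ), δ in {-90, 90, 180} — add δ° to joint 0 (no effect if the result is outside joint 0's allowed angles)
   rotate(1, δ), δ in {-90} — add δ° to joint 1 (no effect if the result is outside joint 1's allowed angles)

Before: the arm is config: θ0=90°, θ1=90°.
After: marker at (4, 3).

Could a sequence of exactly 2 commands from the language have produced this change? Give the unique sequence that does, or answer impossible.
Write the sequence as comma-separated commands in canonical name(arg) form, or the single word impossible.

start: config: θ0=90°, θ1=90°
step 1 (rotate(1, -90)): config: θ0=90°, θ1=0°
step 2 (rotate(1, -90)): config: θ0=90°, θ1=270°
all 16 alternatives checked — unique.

rotate(1, -90), rotate(1, -90)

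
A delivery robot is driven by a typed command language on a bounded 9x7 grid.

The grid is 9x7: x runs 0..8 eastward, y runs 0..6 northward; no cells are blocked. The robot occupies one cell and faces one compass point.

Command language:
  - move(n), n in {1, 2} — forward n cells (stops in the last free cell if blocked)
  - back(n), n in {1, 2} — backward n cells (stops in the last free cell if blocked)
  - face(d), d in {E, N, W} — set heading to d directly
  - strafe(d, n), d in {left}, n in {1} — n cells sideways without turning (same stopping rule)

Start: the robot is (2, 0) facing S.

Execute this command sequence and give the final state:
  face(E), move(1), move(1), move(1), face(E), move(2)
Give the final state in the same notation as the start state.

(7, 0) facing E

start: (2, 0) facing S
t=1 face(E) ⇒ (2, 0) facing E
t=2 move(1) ⇒ (3, 0) facing E
t=3 move(1) ⇒ (4, 0) facing E
t=4 move(1) ⇒ (5, 0) facing E
t=5 face(E) ⇒ (5, 0) facing E
t=6 move(2) ⇒ (7, 0) facing E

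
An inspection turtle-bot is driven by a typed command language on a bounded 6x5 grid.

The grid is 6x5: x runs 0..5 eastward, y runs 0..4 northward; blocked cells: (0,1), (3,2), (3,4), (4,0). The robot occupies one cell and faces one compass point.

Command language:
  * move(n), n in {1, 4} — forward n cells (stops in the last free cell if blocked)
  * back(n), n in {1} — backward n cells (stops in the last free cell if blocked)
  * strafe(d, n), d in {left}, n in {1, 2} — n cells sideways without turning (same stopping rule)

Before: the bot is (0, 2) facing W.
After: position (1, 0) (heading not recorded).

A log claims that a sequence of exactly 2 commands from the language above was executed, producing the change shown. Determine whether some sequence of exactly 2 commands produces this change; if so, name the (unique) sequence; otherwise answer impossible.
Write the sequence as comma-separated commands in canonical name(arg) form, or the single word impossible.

back(1), strafe(left, 2)

key: order matters: swapping back(1) and strafe(left, 2) lands elsewhere
t0: (0, 2) facing W
t=1 back(1) ⇒ (1, 2) facing W
t=2 strafe(left, 2) ⇒ (1, 0) facing W
all 25 alternatives checked — unique.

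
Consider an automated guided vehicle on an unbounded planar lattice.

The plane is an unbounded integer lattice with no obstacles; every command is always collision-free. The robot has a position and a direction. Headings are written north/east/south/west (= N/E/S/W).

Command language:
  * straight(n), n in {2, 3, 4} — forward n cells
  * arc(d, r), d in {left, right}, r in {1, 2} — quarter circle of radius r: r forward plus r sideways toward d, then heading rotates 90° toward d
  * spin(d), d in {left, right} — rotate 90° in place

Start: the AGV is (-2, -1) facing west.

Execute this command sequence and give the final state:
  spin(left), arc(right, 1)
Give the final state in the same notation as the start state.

start: (-2, -1) facing west
t=1 spin(left) ⇒ (-2, -1) facing south
t=2 arc(right, 1) ⇒ (-3, -2) facing west

(-3, -2) facing west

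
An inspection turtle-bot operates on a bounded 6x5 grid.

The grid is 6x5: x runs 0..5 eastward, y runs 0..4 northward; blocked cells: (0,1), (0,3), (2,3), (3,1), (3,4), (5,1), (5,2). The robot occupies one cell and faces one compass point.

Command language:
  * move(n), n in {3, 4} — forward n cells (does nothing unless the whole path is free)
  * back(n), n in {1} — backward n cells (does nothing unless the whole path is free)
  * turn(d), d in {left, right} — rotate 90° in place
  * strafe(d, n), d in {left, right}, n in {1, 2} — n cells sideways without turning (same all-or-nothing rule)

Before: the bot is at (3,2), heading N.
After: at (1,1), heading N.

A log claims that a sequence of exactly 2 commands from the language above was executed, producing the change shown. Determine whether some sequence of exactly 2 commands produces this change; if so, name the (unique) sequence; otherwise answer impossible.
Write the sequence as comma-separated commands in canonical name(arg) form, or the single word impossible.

strafe(left, 2), back(1)

key: still facing N at the end — nothing in the sequence rotates
start: at (3,2), heading N
[1] after strafe(left, 2): at (1,2), heading N
[2] after back(1): at (1,1), heading N
all 81 alternatives checked — unique.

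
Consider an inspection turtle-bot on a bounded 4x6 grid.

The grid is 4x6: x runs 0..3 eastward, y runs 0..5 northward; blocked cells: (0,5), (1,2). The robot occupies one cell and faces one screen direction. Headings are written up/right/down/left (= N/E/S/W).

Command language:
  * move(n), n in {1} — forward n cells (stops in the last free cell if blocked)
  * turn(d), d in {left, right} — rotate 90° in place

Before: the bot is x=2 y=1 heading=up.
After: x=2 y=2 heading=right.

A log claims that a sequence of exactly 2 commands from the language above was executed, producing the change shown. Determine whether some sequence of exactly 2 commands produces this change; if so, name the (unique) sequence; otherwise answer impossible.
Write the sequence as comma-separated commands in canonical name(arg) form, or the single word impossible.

move(1), turn(right)

key: running turn(right) before move(1) would end elsewhere — order is forced
t0: x=2 y=1 heading=up
t=1 move(1) ⇒ x=2 y=2 heading=up
t=2 turn(right) ⇒ x=2 y=2 heading=right
all 9 alternatives checked — unique.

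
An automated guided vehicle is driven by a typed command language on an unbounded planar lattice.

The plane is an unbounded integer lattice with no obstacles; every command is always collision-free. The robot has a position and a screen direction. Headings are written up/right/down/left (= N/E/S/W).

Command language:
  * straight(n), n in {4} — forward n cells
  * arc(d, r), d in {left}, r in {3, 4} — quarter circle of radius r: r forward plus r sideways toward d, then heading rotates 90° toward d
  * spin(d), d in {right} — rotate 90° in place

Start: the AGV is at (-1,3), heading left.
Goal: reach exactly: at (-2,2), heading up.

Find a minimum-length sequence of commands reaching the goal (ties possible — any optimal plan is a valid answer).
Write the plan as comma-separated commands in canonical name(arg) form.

t0: at (-1,3), heading left
t=1 arc(left, 4) ⇒ at (-5,-1), heading down
t=2 arc(left, 3) ⇒ at (-2,-4), heading right
t=3 arc(left, 3) ⇒ at (1,-1), heading up
t=4 arc(left, 3) ⇒ at (-2,2), heading left
t=5 spin(right) ⇒ at (-2,2), heading up
nothing shorter than 5 reaches the goal.

arc(left, 4), arc(left, 3), arc(left, 3), arc(left, 3), spin(right)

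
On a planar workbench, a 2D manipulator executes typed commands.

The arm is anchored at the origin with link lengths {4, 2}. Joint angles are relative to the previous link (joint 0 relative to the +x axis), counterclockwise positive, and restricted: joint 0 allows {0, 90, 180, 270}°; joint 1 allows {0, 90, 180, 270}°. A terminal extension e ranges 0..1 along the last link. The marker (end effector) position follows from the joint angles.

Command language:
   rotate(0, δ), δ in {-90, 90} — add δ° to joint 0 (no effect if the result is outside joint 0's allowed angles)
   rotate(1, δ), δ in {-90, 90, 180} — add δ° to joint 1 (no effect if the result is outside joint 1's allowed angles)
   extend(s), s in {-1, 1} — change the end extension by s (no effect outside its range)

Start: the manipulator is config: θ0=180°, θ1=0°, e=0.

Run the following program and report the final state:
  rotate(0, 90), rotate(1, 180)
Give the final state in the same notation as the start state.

config: θ0=270°, θ1=180°, e=0

initial: config: θ0=180°, θ1=0°, e=0
t=1 rotate(0, 90) ⇒ config: θ0=270°, θ1=0°, e=0
t=2 rotate(1, 180) ⇒ config: θ0=270°, θ1=180°, e=0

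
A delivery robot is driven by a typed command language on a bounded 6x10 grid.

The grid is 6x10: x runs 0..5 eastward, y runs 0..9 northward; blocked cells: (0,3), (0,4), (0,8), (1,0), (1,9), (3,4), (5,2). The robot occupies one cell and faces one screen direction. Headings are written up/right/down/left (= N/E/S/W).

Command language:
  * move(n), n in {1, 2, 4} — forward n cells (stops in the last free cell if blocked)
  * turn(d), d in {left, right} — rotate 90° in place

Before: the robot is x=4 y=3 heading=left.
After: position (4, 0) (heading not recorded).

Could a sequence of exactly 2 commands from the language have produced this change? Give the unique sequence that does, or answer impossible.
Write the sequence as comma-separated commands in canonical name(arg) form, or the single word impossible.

key: move(4) runs into the grid edge before its full distance
t0: x=4 y=3 heading=left
1. turn(left) → x=4 y=3 heading=down
2. move(4) → x=4 y=0 heading=down
no rival 2-sequence matches.

turn(left), move(4)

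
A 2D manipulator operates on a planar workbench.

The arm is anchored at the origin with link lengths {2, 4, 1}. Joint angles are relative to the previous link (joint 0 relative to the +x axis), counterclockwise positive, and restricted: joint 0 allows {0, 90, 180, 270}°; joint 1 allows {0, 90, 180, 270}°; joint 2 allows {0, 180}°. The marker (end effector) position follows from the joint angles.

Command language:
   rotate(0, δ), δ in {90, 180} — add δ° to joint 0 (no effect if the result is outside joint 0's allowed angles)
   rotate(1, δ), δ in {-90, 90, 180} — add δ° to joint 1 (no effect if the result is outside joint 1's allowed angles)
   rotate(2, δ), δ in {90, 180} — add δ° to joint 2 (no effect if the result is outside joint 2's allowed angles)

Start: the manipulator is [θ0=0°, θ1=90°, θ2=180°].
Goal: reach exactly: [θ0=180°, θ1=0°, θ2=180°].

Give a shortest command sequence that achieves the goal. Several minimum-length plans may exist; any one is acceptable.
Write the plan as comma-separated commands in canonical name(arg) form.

start: [θ0=0°, θ1=90°, θ2=180°]
t=1 rotate(1, -90) ⇒ [θ0=0°, θ1=0°, θ2=180°]
t=2 rotate(0, 180) ⇒ [θ0=180°, θ1=0°, θ2=180°]
shorter routes all fall short; 2 is best.

rotate(1, -90), rotate(0, 180)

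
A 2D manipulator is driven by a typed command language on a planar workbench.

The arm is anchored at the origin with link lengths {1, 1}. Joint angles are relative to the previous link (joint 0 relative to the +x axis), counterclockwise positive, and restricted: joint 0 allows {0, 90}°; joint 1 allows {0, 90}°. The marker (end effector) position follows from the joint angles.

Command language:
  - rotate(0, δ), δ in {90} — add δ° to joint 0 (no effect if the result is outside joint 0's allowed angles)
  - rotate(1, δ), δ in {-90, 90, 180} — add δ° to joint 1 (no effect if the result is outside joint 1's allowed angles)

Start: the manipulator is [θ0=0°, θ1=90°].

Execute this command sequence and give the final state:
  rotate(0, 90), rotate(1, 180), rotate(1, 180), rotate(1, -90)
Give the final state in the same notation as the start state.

initial: [θ0=0°, θ1=90°]
1. rotate(0, 90) → [θ0=90°, θ1=90°]
2. rotate(1, 180) → [θ0=90°, θ1=90°]
3. rotate(1, 180) → [θ0=90°, θ1=90°]
4. rotate(1, -90) → [θ0=90°, θ1=0°]

[θ0=90°, θ1=0°]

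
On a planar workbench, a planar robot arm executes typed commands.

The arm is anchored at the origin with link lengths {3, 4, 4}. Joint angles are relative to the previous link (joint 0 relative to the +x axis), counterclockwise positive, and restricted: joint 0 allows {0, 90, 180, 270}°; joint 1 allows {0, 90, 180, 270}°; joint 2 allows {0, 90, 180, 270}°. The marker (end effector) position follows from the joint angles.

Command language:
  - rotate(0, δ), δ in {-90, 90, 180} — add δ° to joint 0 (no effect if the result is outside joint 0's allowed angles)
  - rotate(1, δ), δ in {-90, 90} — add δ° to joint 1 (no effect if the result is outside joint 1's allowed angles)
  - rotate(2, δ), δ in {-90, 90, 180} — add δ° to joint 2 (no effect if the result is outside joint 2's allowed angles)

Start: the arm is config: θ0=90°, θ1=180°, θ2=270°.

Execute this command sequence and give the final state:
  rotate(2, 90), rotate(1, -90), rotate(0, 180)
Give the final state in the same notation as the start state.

begin: config: θ0=90°, θ1=180°, θ2=270°
t=1 rotate(2, 90) ⇒ config: θ0=90°, θ1=180°, θ2=0°
t=2 rotate(1, -90) ⇒ config: θ0=90°, θ1=90°, θ2=0°
t=3 rotate(0, 180) ⇒ config: θ0=270°, θ1=90°, θ2=0°

config: θ0=270°, θ1=90°, θ2=0°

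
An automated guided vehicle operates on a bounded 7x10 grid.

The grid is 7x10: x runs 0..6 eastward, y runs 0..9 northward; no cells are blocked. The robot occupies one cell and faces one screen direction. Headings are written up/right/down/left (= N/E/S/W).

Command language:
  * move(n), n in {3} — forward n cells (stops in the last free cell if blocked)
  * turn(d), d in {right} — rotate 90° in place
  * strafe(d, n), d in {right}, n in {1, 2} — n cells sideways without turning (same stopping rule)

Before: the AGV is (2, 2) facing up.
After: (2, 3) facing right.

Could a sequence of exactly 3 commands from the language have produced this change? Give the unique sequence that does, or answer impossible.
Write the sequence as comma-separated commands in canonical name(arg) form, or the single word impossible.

key: order matters: swapping move(3) and strafe(right, 2) lands elsewhere
begin: (2, 2) facing up
step 1 (move(3)): (2, 5) facing up
step 2 (turn(right)): (2, 5) facing right
step 3 (strafe(right, 2)): (2, 3) facing right
no other 3-command option fits: unique.

move(3), turn(right), strafe(right, 2)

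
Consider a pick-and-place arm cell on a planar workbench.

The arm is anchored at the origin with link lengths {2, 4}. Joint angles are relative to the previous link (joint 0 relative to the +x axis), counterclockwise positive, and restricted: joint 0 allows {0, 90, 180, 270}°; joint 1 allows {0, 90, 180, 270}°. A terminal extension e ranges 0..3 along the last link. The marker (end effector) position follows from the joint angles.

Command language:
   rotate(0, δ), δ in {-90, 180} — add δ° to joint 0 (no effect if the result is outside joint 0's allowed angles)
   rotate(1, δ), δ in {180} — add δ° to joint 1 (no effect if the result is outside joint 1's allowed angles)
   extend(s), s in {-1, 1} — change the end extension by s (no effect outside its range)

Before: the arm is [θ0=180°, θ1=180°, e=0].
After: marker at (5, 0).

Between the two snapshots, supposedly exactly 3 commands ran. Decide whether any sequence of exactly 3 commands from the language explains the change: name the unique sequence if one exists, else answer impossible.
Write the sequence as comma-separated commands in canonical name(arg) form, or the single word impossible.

from: [θ0=180°, θ1=180°, e=0]
step 1 (extend(1)): [θ0=180°, θ1=180°, e=1]
step 2 (extend(1)): [θ0=180°, θ1=180°, e=2]
step 3 (extend(1)): [θ0=180°, θ1=180°, e=3]
uniquely the one of 125 3-step routes that fits.

extend(1), extend(1), extend(1)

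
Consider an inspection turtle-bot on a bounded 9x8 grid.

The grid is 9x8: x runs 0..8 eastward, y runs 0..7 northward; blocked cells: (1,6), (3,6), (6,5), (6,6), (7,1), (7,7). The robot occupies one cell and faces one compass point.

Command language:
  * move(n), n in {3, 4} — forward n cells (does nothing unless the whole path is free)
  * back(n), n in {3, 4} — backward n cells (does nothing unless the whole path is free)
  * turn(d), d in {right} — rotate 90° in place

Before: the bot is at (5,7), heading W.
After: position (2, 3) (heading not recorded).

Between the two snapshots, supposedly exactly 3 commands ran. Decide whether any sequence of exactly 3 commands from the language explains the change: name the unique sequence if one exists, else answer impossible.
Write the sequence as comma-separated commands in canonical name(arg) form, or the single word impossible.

move(3), turn(right), back(4)

key: running back(4) before move(3) would end elsewhere — order is forced
t0: at (5,7), heading W
[1] after move(3): at (2,7), heading W
[2] after turn(right): at (2,7), heading N
[3] after back(4): at (2,3), heading N
all 125 alternatives checked — unique.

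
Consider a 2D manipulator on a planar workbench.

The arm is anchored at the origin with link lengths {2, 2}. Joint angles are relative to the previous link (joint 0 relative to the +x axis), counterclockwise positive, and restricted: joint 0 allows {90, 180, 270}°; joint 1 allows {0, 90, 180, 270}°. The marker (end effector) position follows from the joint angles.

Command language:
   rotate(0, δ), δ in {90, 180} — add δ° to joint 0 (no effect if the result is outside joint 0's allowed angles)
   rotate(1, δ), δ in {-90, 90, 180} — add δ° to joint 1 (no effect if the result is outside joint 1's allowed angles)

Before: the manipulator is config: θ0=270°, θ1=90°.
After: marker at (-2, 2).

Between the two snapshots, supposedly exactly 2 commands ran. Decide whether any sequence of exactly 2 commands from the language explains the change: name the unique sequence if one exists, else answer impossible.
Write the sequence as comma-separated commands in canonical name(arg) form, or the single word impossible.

key: running rotate(0, 180) before rotate(0, 90) would end elsewhere — order is forced
start: config: θ0=270°, θ1=90°
step 1 (rotate(0, 90)): config: θ0=270°, θ1=90°
step 2 (rotate(0, 180)): config: θ0=90°, θ1=90°
no other 2-command option fits: unique.

rotate(0, 90), rotate(0, 180)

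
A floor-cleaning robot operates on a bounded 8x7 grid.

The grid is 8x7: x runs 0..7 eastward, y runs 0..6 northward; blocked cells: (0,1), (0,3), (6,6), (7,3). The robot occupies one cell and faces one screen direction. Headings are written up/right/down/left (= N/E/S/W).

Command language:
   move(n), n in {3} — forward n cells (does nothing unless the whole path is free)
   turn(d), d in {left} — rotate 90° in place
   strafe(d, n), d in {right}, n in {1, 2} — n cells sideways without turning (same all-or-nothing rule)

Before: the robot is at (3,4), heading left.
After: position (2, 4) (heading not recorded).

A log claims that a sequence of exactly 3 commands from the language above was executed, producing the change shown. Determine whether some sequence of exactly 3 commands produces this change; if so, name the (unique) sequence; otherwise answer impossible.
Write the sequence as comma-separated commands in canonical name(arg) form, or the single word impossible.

turn(left), strafe(right, 1), turn(left)

t0: at (3,4), heading left
1. turn(left) → at (3,4), heading down
2. strafe(right, 1) → at (2,4), heading down
3. turn(left) → at (2,4), heading right
uniquely the one of 64 3-step routes that fits.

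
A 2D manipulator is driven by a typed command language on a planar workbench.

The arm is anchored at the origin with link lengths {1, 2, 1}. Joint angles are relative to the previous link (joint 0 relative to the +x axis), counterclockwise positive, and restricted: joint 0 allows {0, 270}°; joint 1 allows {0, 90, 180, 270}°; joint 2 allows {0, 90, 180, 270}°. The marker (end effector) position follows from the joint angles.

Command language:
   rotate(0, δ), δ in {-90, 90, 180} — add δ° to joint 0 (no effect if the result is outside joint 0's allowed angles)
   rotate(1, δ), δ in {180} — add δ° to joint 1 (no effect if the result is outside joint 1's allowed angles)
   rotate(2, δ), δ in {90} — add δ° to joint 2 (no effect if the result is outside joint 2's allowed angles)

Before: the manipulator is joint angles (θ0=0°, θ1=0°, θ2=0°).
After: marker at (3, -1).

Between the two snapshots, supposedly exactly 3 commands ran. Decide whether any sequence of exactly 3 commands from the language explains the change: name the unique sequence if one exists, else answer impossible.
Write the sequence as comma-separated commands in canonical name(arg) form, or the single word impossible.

rotate(2, 90), rotate(2, 90), rotate(2, 90)

start: joint angles (θ0=0°, θ1=0°, θ2=0°)
1. rotate(2, 90) → joint angles (θ0=0°, θ1=0°, θ2=90°)
2. rotate(2, 90) → joint angles (θ0=0°, θ1=0°, θ2=180°)
3. rotate(2, 90) → joint angles (θ0=0°, θ1=0°, θ2=270°)
no rival 3-sequence matches.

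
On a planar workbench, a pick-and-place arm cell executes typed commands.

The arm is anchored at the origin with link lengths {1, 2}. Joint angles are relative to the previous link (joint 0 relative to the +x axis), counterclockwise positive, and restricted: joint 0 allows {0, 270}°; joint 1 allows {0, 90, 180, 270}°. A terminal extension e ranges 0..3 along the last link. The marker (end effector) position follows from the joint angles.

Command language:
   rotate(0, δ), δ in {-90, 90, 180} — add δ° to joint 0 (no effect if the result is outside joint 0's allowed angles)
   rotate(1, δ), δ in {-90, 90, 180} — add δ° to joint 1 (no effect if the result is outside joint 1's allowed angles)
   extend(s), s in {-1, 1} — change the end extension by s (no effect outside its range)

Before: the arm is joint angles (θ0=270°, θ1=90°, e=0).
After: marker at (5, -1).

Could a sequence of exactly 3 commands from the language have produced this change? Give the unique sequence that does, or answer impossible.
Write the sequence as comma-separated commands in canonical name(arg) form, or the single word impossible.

from: joint angles (θ0=270°, θ1=90°, e=0)
[1] after extend(1): joint angles (θ0=270°, θ1=90°, e=1)
[2] after extend(1): joint angles (θ0=270°, θ1=90°, e=2)
[3] after extend(1): joint angles (θ0=270°, θ1=90°, e=3)
no other 3-command option fits: unique.

extend(1), extend(1), extend(1)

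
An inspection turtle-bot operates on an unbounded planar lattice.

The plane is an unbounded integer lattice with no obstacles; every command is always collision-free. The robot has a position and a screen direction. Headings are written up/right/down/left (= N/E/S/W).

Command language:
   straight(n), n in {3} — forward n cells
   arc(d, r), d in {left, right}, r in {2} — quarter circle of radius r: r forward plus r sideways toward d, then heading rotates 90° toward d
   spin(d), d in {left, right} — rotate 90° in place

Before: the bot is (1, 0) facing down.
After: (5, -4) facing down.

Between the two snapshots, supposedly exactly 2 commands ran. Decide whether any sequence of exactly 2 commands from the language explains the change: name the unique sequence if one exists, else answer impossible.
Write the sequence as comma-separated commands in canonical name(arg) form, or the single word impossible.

key: still facing S at the end — net rotation zero over 2 steps
initial: (1, 0) facing down
step 1 (arc(left, 2)): (3, -2) facing right
step 2 (arc(right, 2)): (5, -4) facing down
no other 2-command option fits: unique.

arc(left, 2), arc(right, 2)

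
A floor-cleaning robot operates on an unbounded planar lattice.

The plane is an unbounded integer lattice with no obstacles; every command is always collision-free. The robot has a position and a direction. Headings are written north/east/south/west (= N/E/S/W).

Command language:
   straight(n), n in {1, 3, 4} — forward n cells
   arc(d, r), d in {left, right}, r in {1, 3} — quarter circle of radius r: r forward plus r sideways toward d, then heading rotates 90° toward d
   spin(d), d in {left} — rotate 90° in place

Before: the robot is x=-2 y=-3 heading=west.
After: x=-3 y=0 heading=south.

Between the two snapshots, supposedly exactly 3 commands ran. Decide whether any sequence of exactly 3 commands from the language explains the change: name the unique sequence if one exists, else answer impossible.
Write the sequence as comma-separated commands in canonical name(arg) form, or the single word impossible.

arc(right, 3), arc(right, 1), arc(right, 1)

key: position moved to (-3,0) AND the heading swung to S — translation plus rotation needed
begin: x=-2 y=-3 heading=west
1. arc(right, 3) → x=-5 y=0 heading=north
2. arc(right, 1) → x=-4 y=1 heading=east
3. arc(right, 1) → x=-3 y=0 heading=south
no other 3-command option fits: unique.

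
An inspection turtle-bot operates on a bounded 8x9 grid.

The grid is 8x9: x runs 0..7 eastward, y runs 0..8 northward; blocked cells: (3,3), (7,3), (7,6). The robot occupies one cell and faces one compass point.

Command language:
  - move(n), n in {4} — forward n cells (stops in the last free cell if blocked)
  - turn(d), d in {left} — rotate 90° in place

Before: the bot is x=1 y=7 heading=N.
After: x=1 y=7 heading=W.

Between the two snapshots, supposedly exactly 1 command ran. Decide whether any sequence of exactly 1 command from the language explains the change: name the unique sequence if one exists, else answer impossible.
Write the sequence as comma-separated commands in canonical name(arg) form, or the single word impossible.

turn(left)

key: (1,7) unchanged — the single command moves nothing
from: x=1 y=7 heading=N
t=1 turn(left) ⇒ x=1 y=7 heading=W
all 2 alternatives checked — unique.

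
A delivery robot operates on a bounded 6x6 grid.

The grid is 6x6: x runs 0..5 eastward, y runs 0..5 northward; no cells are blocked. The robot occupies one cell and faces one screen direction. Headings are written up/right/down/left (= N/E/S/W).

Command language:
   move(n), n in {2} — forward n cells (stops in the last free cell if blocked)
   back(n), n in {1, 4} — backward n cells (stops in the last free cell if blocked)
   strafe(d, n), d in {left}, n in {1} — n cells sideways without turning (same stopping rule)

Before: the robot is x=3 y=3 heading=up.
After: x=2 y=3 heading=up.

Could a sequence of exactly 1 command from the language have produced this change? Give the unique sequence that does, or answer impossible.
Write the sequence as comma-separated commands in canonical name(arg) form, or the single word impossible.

strafe(left, 1)

key: still facing N — the one step turns nothing
begin: x=3 y=3 heading=up
t=1 strafe(left, 1) ⇒ x=2 y=3 heading=up
all 4 alternatives checked — unique.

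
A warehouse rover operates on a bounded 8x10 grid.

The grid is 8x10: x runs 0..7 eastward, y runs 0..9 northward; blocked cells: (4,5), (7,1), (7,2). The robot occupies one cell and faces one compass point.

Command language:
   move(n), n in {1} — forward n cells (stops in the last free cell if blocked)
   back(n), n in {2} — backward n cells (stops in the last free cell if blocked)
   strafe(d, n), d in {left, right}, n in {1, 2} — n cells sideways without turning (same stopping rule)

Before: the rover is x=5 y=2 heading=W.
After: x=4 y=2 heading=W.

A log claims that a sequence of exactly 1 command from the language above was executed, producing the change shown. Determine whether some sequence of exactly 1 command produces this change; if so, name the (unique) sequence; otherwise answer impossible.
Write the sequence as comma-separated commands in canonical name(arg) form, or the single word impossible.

move(1)

key: still facing W — the one step turns nothing
t0: x=5 y=2 heading=W
step 1 (move(1)): x=4 y=2 heading=W
no other 1-command option fits: unique.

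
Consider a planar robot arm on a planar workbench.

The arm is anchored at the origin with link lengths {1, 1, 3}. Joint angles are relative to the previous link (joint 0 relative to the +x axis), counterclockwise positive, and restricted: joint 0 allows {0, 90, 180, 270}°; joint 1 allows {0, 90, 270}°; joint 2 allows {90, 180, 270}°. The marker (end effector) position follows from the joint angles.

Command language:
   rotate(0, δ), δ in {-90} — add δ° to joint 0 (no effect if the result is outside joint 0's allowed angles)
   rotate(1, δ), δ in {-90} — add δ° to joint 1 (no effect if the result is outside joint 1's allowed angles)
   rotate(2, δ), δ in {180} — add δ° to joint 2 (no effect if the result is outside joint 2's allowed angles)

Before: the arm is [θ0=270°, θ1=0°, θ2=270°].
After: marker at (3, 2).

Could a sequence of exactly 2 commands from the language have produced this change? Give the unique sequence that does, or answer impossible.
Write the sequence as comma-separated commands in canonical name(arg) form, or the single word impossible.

rotate(0, -90), rotate(0, -90)

t0: [θ0=270°, θ1=0°, θ2=270°]
step 1 (rotate(0, -90)): [θ0=180°, θ1=0°, θ2=270°]
step 2 (rotate(0, -90)): [θ0=90°, θ1=0°, θ2=270°]
no rival 2-sequence matches.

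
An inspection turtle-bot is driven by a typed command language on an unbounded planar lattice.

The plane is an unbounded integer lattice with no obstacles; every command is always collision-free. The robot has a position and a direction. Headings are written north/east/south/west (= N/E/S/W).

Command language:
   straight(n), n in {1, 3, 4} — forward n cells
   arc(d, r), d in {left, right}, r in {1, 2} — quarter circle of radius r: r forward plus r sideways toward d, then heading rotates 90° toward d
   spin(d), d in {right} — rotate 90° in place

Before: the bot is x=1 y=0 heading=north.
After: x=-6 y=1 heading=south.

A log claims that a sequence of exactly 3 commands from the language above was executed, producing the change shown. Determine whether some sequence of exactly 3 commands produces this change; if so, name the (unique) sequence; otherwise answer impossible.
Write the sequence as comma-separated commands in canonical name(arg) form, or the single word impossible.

arc(left, 2), straight(4), arc(left, 1)

key: order matters: swapping arc(left, 2) and arc(left, 1) lands elsewhere
from: x=1 y=0 heading=north
step 1 (arc(left, 2)): x=-1 y=2 heading=west
step 2 (straight(4)): x=-5 y=2 heading=west
step 3 (arc(left, 1)): x=-6 y=1 heading=south
no other 3-command option fits: unique.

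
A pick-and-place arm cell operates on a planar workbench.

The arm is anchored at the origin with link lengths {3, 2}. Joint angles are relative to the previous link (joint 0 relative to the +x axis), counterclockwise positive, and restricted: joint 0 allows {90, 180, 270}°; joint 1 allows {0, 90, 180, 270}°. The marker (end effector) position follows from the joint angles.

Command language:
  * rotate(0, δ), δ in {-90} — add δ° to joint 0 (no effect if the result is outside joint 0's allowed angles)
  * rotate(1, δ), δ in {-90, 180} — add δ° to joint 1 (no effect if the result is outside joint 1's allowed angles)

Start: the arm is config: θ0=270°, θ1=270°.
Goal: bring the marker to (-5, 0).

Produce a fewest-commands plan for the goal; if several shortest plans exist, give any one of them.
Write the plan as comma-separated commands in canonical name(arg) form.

start: config: θ0=270°, θ1=270°
1. rotate(1, 180) → config: θ0=270°, θ1=90°
2. rotate(0, -90) → config: θ0=180°, θ1=90°
3. rotate(1, -90) → config: θ0=180°, θ1=0°
minimal: 3 command(s), checked below 3.

rotate(1, 180), rotate(0, -90), rotate(1, -90)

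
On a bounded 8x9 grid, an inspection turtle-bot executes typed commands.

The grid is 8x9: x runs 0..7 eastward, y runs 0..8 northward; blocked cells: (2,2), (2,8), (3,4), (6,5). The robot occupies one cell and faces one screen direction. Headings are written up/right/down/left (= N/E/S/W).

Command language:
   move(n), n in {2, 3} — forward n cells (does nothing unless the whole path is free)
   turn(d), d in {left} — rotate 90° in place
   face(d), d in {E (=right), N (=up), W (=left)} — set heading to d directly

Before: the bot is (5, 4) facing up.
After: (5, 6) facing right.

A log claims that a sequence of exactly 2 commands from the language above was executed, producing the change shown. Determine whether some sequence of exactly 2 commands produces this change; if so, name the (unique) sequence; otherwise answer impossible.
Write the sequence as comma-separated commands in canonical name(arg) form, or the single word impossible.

move(2), face(E)

key: cell and facing (now E) both changed — the 2 commands mix motion and turning
t0: (5, 4) facing up
1. move(2) → (5, 6) facing up
2. face(E) → (5, 6) facing right
all 36 alternatives checked — unique.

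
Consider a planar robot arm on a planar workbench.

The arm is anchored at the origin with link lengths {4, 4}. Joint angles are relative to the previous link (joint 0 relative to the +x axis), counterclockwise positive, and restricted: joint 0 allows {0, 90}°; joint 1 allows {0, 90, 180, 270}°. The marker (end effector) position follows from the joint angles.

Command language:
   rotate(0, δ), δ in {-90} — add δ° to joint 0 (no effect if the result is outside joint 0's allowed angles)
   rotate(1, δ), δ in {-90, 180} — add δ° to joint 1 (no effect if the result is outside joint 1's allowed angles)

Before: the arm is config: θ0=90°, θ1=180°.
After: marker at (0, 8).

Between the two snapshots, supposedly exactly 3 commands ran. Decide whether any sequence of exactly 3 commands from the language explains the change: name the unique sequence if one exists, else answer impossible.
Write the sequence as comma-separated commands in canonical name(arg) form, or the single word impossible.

rotate(1, 180), rotate(1, 180), rotate(1, 180)

t0: config: θ0=90°, θ1=180°
1. rotate(1, 180) → config: θ0=90°, θ1=0°
2. rotate(1, 180) → config: θ0=90°, θ1=180°
3. rotate(1, 180) → config: θ0=90°, θ1=0°
no other 3-command option fits: unique.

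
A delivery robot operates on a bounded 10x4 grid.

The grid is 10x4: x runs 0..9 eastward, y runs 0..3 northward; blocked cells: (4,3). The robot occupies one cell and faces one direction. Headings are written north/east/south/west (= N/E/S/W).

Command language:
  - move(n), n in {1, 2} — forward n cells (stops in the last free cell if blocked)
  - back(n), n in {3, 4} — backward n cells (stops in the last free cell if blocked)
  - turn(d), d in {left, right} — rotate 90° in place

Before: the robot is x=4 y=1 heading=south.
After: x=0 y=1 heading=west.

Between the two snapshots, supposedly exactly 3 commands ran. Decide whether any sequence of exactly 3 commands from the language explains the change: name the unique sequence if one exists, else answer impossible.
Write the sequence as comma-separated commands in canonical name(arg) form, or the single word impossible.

key: order matters: swapping turn(right) and move(2) lands elsewhere
t0: x=4 y=1 heading=south
t=1 turn(right) ⇒ x=4 y=1 heading=west
t=2 move(2) ⇒ x=2 y=1 heading=west
t=3 move(2) ⇒ x=0 y=1 heading=west
all 216 alternatives checked — unique.

turn(right), move(2), move(2)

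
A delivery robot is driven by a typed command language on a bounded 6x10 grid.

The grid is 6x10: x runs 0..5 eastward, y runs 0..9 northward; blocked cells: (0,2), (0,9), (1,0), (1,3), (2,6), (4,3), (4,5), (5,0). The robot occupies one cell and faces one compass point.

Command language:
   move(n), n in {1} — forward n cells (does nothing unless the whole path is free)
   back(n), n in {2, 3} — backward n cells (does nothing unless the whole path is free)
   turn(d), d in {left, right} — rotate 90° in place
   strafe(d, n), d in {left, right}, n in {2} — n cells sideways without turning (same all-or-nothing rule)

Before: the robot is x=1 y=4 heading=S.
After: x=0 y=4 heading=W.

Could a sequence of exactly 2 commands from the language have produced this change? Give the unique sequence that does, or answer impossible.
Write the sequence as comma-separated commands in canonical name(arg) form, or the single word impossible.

key: running move(1) before turn(right) would end elsewhere — order is forced
begin: x=1 y=4 heading=S
step 1 (turn(right)): x=1 y=4 heading=W
step 2 (move(1)): x=0 y=4 heading=W
all 49 alternatives checked — unique.

turn(right), move(1)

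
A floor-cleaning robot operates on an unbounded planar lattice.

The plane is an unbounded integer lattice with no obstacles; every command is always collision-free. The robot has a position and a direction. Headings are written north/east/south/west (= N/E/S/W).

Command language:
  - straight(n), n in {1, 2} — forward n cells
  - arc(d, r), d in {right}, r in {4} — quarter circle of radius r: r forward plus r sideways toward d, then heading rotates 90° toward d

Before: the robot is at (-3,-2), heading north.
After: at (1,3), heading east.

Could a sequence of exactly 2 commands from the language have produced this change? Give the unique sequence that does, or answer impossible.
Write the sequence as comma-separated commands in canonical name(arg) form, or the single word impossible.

key: order matters: swapping straight(1) and arc(right, 4) lands elsewhere
initial: at (-3,-2), heading north
step 1 (straight(1)): at (-3,-1), heading north
step 2 (arc(right, 4)): at (1,3), heading east
no rival 2-sequence matches.

straight(1), arc(right, 4)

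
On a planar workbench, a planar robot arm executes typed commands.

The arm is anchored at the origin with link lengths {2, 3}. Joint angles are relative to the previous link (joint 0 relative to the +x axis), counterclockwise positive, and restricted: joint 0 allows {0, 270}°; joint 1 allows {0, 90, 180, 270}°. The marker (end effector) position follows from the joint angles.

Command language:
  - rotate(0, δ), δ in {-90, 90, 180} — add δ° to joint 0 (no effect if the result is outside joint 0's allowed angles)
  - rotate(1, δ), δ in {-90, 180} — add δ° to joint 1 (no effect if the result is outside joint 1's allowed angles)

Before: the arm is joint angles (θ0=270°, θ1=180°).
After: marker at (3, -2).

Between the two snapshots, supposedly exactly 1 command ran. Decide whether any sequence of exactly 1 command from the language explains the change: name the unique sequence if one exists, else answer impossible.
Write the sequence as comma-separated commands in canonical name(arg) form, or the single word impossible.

rotate(1, -90)

from: joint angles (θ0=270°, θ1=180°)
t=1 rotate(1, -90) ⇒ joint angles (θ0=270°, θ1=90°)
no rival 1-sequence matches.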